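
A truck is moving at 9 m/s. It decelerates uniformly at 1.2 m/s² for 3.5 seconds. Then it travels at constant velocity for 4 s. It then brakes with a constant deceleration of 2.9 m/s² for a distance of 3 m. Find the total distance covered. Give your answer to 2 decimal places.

46.35 m

Phase 1 (decelerating): v₀ = 9.00 m/s, a = -1.2 m/s².
v = v₀ + at = 9.00 + (-1.2)(3.5) = 4.80 m/s
Δx = v₀t + ½at² = 9.00·3.5 + 0.5·-1.2·3.5² = 24.1 m

Phase 2 (constant speed): v₀ = 4.80 m/s, a = 0 m/s².
v = v₀ + at = 4.80 + (0)(4) = 4.80 m/s
Δx = v₀t + ½at² = 4.80·4 + 0.5·0·4² = 19.2 m

Phase 3 (decelerating): v₀ = 4.80 m/s, a = -2.9 m/s².
v² = v₀² + 2aΔx = 4.80² + 2·-2.9·3 = 5.64 → v = 2.37 m/s
t = (v − v₀)/a = (2.37 − 4.80)/-2.9 = 0.836 s
Total distance = 24.1 + 19.2 + 3.00 = 46.3 m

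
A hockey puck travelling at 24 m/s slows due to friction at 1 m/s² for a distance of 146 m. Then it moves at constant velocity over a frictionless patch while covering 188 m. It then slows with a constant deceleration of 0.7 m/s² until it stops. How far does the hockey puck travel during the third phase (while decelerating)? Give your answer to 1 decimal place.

202.9 m

Phase 1 (decelerating): v₀ = 24.0 m/s, a = -1 m/s².
v² = v₀² + 2aΔx = 24.0² + 2·-1·146 = 284 → v = 16.9 m/s
t = (v − v₀)/a = (16.9 − 24.0)/-1 = 7.15 s

Phase 2 (constant speed): v₀ = 16.9 m/s, a = 0 m/s².
Constant speed: t = d/v = 188/16.9 = 11.2 s

Phase 3 (decelerating): v₀ = 16.9 m/s, a = -0.7 m/s².
v = v₀ + at → t = (0 − 16.9) / -0.7 = 24.1 s
v² = v₀² + 2aΔx → Δx = (0² − 16.9²)/(2·-0.7) = 203 m
Distance in phase 3 = 203 m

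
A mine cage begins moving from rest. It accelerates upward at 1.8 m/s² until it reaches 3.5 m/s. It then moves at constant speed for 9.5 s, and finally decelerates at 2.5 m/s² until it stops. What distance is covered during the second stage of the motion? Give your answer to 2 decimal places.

Phase 1 (accelerating): v₀ = 0 m/s, a = 1.8 m/s².
v = v₀ + at → t = (3.5 − 0) / 1.8 = 1.94 s
v² = v₀² + 2aΔx → Δx = (3.5² − 0²)/(2·1.8) = 3.40 m

Phase 2 (constant speed): v₀ = 3.50 m/s, a = 0 m/s².
v = v₀ + at = 3.50 + (0)(9.5) = 3.50 m/s
Δx = v₀t + ½at² = 3.50·9.5 + 0.5·0·9.5² = 33.2 m
Distance in phase 2 = 33.2 m

33.25 m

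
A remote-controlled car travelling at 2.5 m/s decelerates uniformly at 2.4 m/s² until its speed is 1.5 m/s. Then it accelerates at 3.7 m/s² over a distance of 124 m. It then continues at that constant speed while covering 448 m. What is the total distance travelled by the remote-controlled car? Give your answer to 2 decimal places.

Phase 1 (decelerating): v₀ = 2.50 m/s, a = -2.4 m/s².
v = v₀ + at → t = (1.5 − 2.50) / -2.4 = 0.417 s
v² = v₀² + 2aΔx → Δx = (1.5² − 2.50²)/(2·-2.4) = 0.833 m

Phase 2 (accelerating): v₀ = 1.50 m/s, a = 3.7 m/s².
v² = v₀² + 2aΔx = 1.50² + 2·3.7·124 = 920 → v = 30.3 m/s
t = (v − v₀)/a = (30.3 − 1.50)/3.7 = 7.79 s

Phase 3 (constant speed): v₀ = 30.3 m/s, a = 0 m/s².
Constant speed: t = d/v = 448/30.3 = 14.8 s
Total distance = 0.833 + 124 + 448 = 573 m

572.83 m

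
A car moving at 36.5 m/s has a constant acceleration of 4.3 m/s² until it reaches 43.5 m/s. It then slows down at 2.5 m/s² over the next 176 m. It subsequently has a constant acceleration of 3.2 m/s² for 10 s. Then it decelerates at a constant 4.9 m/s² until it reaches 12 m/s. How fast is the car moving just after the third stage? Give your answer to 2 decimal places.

Phase 1 (accelerating): v₀ = 36.5 m/s, a = 4.3 m/s².
v = v₀ + at → t = (43.5 − 36.5) / 4.3 = 1.63 s
v² = v₀² + 2aΔx → Δx = (43.5² − 36.5²)/(2·4.3) = 65.1 m

Phase 2 (decelerating): v₀ = 43.5 m/s, a = -2.5 m/s².
v² = v₀² + 2aΔx = 43.5² + 2·-2.5·176 = 1010 → v = 31.8 m/s
t = (v − v₀)/a = (31.8 − 43.5)/-2.5 = 4.67 s

Phase 3 (accelerating): v₀ = 31.8 m/s, a = 3.2 m/s².
v = v₀ + at = 31.8 + (3.2)(10) = 63.8 m/s
Δx = v₀t + ½at² = 31.8·10 + 0.5·3.2·10² = 478 m
Speed at end of phase 3 = 63.8 m/s

63.82 m/s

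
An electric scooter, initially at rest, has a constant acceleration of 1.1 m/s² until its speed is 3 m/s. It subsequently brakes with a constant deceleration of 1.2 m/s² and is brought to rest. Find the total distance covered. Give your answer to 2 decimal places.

7.84 m

Phase 1 (accelerating): v₀ = 0 m/s, a = 1.1 m/s².
v = v₀ + at → t = (3 − 0) / 1.1 = 2.73 s
v² = v₀² + 2aΔx → Δx = (3² − 0²)/(2·1.1) = 4.09 m

Phase 2 (decelerating): v₀ = 3.00 m/s, a = -1.2 m/s².
v = v₀ + at → t = (0 − 3.00) / -1.2 = 2.50 s
v² = v₀² + 2aΔx → Δx = (0² − 3.00²)/(2·-1.2) = 3.75 m
Total distance = 4.09 + 3.75 = 7.84 m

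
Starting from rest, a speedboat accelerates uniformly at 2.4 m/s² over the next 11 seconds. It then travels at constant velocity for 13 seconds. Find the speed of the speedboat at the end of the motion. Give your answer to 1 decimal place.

26.4 m/s

Phase 1 (accelerating): v₀ = 0 m/s, a = 2.4 m/s².
v = v₀ + at = 0 + (2.4)(11) = 26.4 m/s
Δx = v₀t + ½at² = 0·11 + 0.5·2.4·11² = 145 m

Phase 2 (constant speed): v₀ = 26.4 m/s, a = 0 m/s².
v = v₀ + at = 26.4 + (0)(13) = 26.4 m/s
Δx = v₀t + ½at² = 26.4·13 + 0.5·0·13² = 343 m
Final speed = 26.4 m/s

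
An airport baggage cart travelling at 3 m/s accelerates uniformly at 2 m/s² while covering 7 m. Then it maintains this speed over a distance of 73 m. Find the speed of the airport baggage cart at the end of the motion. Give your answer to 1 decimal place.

Phase 1 (accelerating): v₀ = 3.00 m/s, a = 2 m/s².
v² = v₀² + 2aΔx = 3.00² + 2·2·7 = 37.0 → v = 6.08 m/s
t = (v − v₀)/a = (6.08 − 3.00)/2 = 1.54 s

Phase 2 (constant speed): v₀ = 6.08 m/s, a = 0 m/s².
Constant speed: t = d/v = 73/6.08 = 12.0 s
Final speed = 6.08 m/s

6.1 m/s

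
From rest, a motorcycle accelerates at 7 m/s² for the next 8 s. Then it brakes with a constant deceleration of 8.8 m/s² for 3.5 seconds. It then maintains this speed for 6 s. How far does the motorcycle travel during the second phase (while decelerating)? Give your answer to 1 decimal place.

Phase 1 (accelerating): v₀ = 0 m/s, a = 7 m/s².
v = v₀ + at = 0 + (7)(8) = 56.0 m/s
Δx = v₀t + ½at² = 0·8 + 0.5·7·8² = 224 m

Phase 2 (decelerating): v₀ = 56.0 m/s, a = -8.8 m/s².
v = v₀ + at = 56.0 + (-8.8)(3.5) = 25.2 m/s
Δx = v₀t + ½at² = 56.0·3.5 + 0.5·-8.8·3.5² = 142 m
Distance in phase 2 = 142 m

142.1 m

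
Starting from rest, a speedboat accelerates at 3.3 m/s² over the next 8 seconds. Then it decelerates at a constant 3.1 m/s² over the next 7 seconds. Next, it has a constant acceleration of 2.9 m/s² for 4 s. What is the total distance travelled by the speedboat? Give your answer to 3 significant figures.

256 m

Phase 1 (accelerating): v₀ = 0 m/s, a = 3.3 m/s².
v = v₀ + at = 0 + (3.3)(8) = 26.4 m/s
Δx = v₀t + ½at² = 0·8 + 0.5·3.3·8² = 106 m

Phase 2 (decelerating): v₀ = 26.4 m/s, a = -3.1 m/s².
v = v₀ + at = 26.4 + (-3.1)(7) = 4.70 m/s
Δx = v₀t + ½at² = 26.4·7 + 0.5·-3.1·7² = 109 m

Phase 3 (accelerating): v₀ = 4.70 m/s, a = 2.9 m/s².
v = v₀ + at = 4.70 + (2.9)(4) = 16.3 m/s
Δx = v₀t + ½at² = 4.70·4 + 0.5·2.9·4² = 42.0 m
Total distance = 106 + 109 + 42.0 = 256 m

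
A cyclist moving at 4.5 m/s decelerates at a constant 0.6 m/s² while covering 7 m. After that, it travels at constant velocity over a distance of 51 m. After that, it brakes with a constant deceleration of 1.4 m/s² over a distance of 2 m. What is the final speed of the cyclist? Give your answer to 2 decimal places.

Phase 1 (decelerating): v₀ = 4.50 m/s, a = -0.6 m/s².
v² = v₀² + 2aΔx = 4.50² + 2·-0.6·7 = 11.8 → v = 3.44 m/s
t = (v − v₀)/a = (3.44 − 4.50)/-0.6 = 1.76 s

Phase 2 (constant speed): v₀ = 3.44 m/s, a = 0 m/s².
Constant speed: t = d/v = 51/3.44 = 14.8 s

Phase 3 (decelerating): v₀ = 3.44 m/s, a = -1.4 m/s².
v² = v₀² + 2aΔx = 3.44² + 2·-1.4·2 = 6.25 → v = 2.50 m/s
t = (v − v₀)/a = (2.50 − 3.44)/-1.4 = 0.673 s
Final speed = 2.50 m/s

2.50 m/s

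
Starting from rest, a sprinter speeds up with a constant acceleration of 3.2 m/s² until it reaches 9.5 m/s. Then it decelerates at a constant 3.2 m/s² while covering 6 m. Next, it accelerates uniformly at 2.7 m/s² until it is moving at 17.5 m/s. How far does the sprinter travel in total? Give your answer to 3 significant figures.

67.2 m

Phase 1 (accelerating): v₀ = 0 m/s, a = 3.2 m/s².
v = v₀ + at → t = (9.5 − 0) / 3.2 = 2.97 s
v² = v₀² + 2aΔx → Δx = (9.5² − 0²)/(2·3.2) = 14.1 m

Phase 2 (decelerating): v₀ = 9.50 m/s, a = -3.2 m/s².
v² = v₀² + 2aΔx = 9.50² + 2·-3.2·6 = 51.8 → v = 7.20 m/s
t = (v − v₀)/a = (7.20 − 9.50)/-3.2 = 0.719 s

Phase 3 (accelerating): v₀ = 7.20 m/s, a = 2.7 m/s².
v = v₀ + at → t = (17.5 − 7.20) / 2.7 = 3.81 s
v² = v₀² + 2aΔx → Δx = (17.5² − 7.20²)/(2·2.7) = 47.1 m
Total distance = 14.1 + 6.00 + 47.1 = 67.2 m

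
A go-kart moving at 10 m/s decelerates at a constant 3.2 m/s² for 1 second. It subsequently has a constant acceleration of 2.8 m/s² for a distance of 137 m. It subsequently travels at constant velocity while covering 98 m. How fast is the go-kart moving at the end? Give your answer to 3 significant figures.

28.5 m/s

Phase 1 (decelerating): v₀ = 10.0 m/s, a = -3.2 m/s².
v = v₀ + at = 10.0 + (-3.2)(1) = 6.80 m/s
Δx = v₀t + ½at² = 10.0·1 + 0.5·-3.2·1² = 8.40 m

Phase 2 (accelerating): v₀ = 6.80 m/s, a = 2.8 m/s².
v² = v₀² + 2aΔx = 6.80² + 2·2.8·137 = 813 → v = 28.5 m/s
t = (v − v₀)/a = (28.5 − 6.80)/2.8 = 7.76 s

Phase 3 (constant speed): v₀ = 28.5 m/s, a = 0 m/s².
Constant speed: t = d/v = 98/28.5 = 3.44 s
Final speed = 28.5 m/s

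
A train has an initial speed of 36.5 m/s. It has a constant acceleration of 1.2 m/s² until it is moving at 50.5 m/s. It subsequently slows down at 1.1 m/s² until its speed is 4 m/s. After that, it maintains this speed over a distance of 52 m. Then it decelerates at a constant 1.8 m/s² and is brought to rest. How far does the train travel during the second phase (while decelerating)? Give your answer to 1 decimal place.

1151.9 m

Phase 1 (accelerating): v₀ = 36.5 m/s, a = 1.2 m/s².
v = v₀ + at → t = (50.5 − 36.5) / 1.2 = 11.7 s
v² = v₀² + 2aΔx → Δx = (50.5² − 36.5²)/(2·1.2) = 508 m

Phase 2 (decelerating): v₀ = 50.5 m/s, a = -1.1 m/s².
v = v₀ + at → t = (4 − 50.5) / -1.1 = 42.3 s
v² = v₀² + 2aΔx → Δx = (4² − 50.5²)/(2·-1.1) = 1150 m
Distance in phase 2 = 1150 m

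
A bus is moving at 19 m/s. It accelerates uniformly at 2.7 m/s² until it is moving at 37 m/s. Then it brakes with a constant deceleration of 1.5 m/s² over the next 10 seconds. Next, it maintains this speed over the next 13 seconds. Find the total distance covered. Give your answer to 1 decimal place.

767.7 m

Phase 1 (accelerating): v₀ = 19.0 m/s, a = 2.7 m/s².
v = v₀ + at → t = (37 − 19.0) / 2.7 = 6.67 s
v² = v₀² + 2aΔx → Δx = (37² − 19.0²)/(2·2.7) = 187 m

Phase 2 (decelerating): v₀ = 37.0 m/s, a = -1.5 m/s².
v = v₀ + at = 37.0 + (-1.5)(10) = 22.0 m/s
Δx = v₀t + ½at² = 37.0·10 + 0.5·-1.5·10² = 295 m

Phase 3 (constant speed): v₀ = 22.0 m/s, a = 0 m/s².
v = v₀ + at = 22.0 + (0)(13) = 22.0 m/s
Δx = v₀t + ½at² = 22.0·13 + 0.5·0·13² = 286 m
Total distance = 187 + 295 + 286 = 768 m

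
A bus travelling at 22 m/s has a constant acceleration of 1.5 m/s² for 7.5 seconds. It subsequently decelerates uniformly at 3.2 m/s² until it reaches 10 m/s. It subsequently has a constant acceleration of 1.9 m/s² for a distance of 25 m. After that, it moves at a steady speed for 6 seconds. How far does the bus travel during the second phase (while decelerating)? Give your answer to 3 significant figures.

Phase 1 (accelerating): v₀ = 22.0 m/s, a = 1.5 m/s².
v = v₀ + at = 22.0 + (1.5)(7.5) = 33.2 m/s
Δx = v₀t + ½at² = 22.0·7.5 + 0.5·1.5·7.5² = 207 m

Phase 2 (decelerating): v₀ = 33.2 m/s, a = -3.2 m/s².
v = v₀ + at → t = (10 − 33.2) / -3.2 = 7.27 s
v² = v₀² + 2aΔx → Δx = (10² − 33.2²)/(2·-3.2) = 157 m
Distance in phase 2 = 157 m

157 m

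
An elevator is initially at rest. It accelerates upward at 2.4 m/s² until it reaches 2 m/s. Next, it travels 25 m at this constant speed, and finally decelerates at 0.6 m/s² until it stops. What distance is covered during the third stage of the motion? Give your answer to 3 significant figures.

3.33 m

Phase 1 (accelerating): v₀ = 0 m/s, a = 2.4 m/s².
v = v₀ + at → t = (2 − 0) / 2.4 = 0.833 s
v² = v₀² + 2aΔx → Δx = (2² − 0²)/(2·2.4) = 0.833 m

Phase 2 (constant speed): v₀ = 2.00 m/s, a = 0 m/s².
Constant speed: t = d/v = 25/2.00 = 12.5 s

Phase 3 (decelerating): v₀ = 2.00 m/s, a = -0.6 m/s².
v = v₀ + at → t = (0 − 2.00) / -0.6 = 3.33 s
v² = v₀² + 2aΔx → Δx = (0² − 2.00²)/(2·-0.6) = 3.33 m
Distance in phase 3 = 3.33 m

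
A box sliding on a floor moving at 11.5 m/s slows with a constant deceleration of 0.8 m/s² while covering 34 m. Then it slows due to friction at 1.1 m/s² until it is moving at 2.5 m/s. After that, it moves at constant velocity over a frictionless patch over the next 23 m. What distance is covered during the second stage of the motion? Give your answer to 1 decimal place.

Phase 1 (decelerating): v₀ = 11.5 m/s, a = -0.8 m/s².
v² = v₀² + 2aΔx = 11.5² + 2·-0.8·34 = 77.8 → v = 8.82 m/s
t = (v − v₀)/a = (8.82 − 11.5)/-0.8 = 3.35 s

Phase 2 (decelerating): v₀ = 8.82 m/s, a = -1.1 m/s².
v = v₀ + at → t = (2.5 − 8.82) / -1.1 = 5.75 s
v² = v₀² + 2aΔx → Δx = (2.5² − 8.82²)/(2·-1.1) = 32.5 m
Distance in phase 2 = 32.5 m

32.5 m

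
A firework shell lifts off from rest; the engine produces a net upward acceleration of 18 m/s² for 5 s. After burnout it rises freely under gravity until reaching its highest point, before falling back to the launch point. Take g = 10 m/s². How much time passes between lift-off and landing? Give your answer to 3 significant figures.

25.2 s

Phase 1 (powered ascent): v₀ = 0 m/s, a = 18 m/s².
v = v₀ + at = 0 + (18)(5) = 90.0 m/s
Δx = v₀t + ½at² = 0·5 + 0.5·18·5² = 225 m

Phase 2 (coasting upward): v₀ = 90.0 m/s, a = -10 m/s².
v = v₀ + at → t = (0 − 90.0) / -10 = 9.00 s
v² = v₀² + 2aΔx → Δx = (0² − 90.0²)/(2·-10) = 405 m

Phase 3 (free fall): v₀ = 0 m/s, a = -10 m/s².
Falls 630 m from rest: t = √(2·630/10) = 11.2 s; v = g·t = 112 m/s.
Total time = 5.00 + 9.00 + 11.2 = 25.2 s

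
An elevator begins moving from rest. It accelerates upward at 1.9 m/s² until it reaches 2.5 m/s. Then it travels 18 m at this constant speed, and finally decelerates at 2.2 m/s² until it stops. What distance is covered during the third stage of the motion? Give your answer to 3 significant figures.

Phase 1 (accelerating): v₀ = 0 m/s, a = 1.9 m/s².
v = v₀ + at → t = (2.5 − 0) / 1.9 = 1.32 s
v² = v₀² + 2aΔx → Δx = (2.5² − 0²)/(2·1.9) = 1.64 m

Phase 2 (constant speed): v₀ = 2.50 m/s, a = 0 m/s².
Constant speed: t = d/v = 18/2.50 = 7.20 s

Phase 3 (decelerating): v₀ = 2.50 m/s, a = -2.2 m/s².
v = v₀ + at → t = (0 − 2.50) / -2.2 = 1.14 s
v² = v₀² + 2aΔx → Δx = (0² − 2.50²)/(2·-2.2) = 1.42 m
Distance in phase 3 = 1.42 m

1.42 m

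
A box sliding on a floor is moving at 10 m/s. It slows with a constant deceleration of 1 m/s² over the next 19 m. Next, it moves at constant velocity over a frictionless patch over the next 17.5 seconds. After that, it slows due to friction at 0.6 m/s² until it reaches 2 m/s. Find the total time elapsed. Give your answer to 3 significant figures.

Phase 1 (decelerating): v₀ = 10.0 m/s, a = -1 m/s².
v² = v₀² + 2aΔx = 10.0² + 2·-1·19 = 62.0 → v = 7.87 m/s
t = (v − v₀)/a = (7.87 − 10.0)/-1 = 2.13 s

Phase 2 (constant speed): v₀ = 7.87 m/s, a = 0 m/s².
v = v₀ + at = 7.87 + (0)(17.5) = 7.87 m/s
Δx = v₀t + ½at² = 7.87·17.5 + 0.5·0·17.5² = 138 m

Phase 3 (decelerating): v₀ = 7.87 m/s, a = -0.6 m/s².
v = v₀ + at → t = (2 − 7.87) / -0.6 = 9.79 s
v² = v₀² + 2aΔx → Δx = (2² − 7.87²)/(2·-0.6) = 48.3 m
Total time = 2.13 + 17.5 + 9.79 = 29.4 s

29.4 s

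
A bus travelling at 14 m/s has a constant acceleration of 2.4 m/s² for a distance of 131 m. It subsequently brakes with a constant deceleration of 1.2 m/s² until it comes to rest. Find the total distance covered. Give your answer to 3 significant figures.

475 m

Phase 1 (accelerating): v₀ = 14.0 m/s, a = 2.4 m/s².
v² = v₀² + 2aΔx = 14.0² + 2·2.4·131 = 825 → v = 28.7 m/s
t = (v − v₀)/a = (28.7 − 14.0)/2.4 = 6.13 s

Phase 2 (decelerating): v₀ = 28.7 m/s, a = -1.2 m/s².
v = v₀ + at → t = (0 − 28.7) / -1.2 = 23.9 s
v² = v₀² + 2aΔx → Δx = (0² − 28.7²)/(2·-1.2) = 344 m
Total distance = 131 + 344 = 475 m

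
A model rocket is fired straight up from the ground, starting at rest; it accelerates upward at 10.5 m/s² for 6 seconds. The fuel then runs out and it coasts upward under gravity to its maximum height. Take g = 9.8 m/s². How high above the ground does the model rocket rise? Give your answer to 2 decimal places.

391.50 m

Phase 1 (powered ascent): v₀ = 0 m/s, a = 10.5 m/s².
v = v₀ + at = 0 + (10.5)(6) = 63.0 m/s
Δx = v₀t + ½at² = 0·6 + 0.5·10.5·6² = 189 m

Phase 2 (coasting upward): v₀ = 63.0 m/s, a = -9.8 m/s².
v = v₀ + at → t = (0 − 63.0) / -9.8 = 6.43 s
v² = v₀² + 2aΔx → Δx = (0² − 63.0²)/(2·-9.8) = 202 m
Maximum height = 189 + 202 = 392 m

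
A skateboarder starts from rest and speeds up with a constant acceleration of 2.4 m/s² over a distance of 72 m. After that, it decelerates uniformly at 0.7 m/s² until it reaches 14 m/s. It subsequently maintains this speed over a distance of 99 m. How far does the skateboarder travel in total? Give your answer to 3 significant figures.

Phase 1 (accelerating): v₀ = 0 m/s, a = 2.4 m/s².
v² = v₀² + 2aΔx = 0² + 2·2.4·72 = 346 → v = 18.6 m/s
t = (v − v₀)/a = (18.6 − 0)/2.4 = 7.75 s

Phase 2 (decelerating): v₀ = 18.6 m/s, a = -0.7 m/s².
v = v₀ + at → t = (14 − 18.6) / -0.7 = 6.56 s
v² = v₀² + 2aΔx → Δx = (14² − 18.6²)/(2·-0.7) = 107 m

Phase 3 (constant speed): v₀ = 14.0 m/s, a = 0 m/s².
Constant speed: t = d/v = 99/14.0 = 7.07 s
Total distance = 72.0 + 107 + 99.0 = 278 m

278 m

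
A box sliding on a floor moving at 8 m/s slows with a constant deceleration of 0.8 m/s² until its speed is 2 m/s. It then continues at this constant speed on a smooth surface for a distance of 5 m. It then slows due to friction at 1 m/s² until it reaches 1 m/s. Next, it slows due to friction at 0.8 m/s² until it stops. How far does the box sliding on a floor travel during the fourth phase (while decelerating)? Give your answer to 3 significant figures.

0.625 m

Phase 1 (decelerating): v₀ = 8.00 m/s, a = -0.8 m/s².
v = v₀ + at → t = (2 − 8.00) / -0.8 = 7.50 s
v² = v₀² + 2aΔx → Δx = (2² − 8.00²)/(2·-0.8) = 37.5 m

Phase 2 (constant speed): v₀ = 2.00 m/s, a = 0 m/s².
Constant speed: t = d/v = 5/2.00 = 2.50 s

Phase 3 (decelerating): v₀ = 2.00 m/s, a = -1 m/s².
v = v₀ + at → t = (1 − 2.00) / -1 = 1.00 s
v² = v₀² + 2aΔx → Δx = (1² − 2.00²)/(2·-1) = 1.50 m

Phase 4 (decelerating): v₀ = 1.00 m/s, a = -0.8 m/s².
v = v₀ + at → t = (0 − 1.00) / -0.8 = 1.25 s
v² = v₀² + 2aΔx → Δx = (0² − 1.00²)/(2·-0.8) = 0.625 m
Distance in phase 4 = 0.625 m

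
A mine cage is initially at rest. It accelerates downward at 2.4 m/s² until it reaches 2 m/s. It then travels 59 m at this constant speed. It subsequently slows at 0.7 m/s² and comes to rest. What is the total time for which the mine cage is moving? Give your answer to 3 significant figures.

33.2 s

Phase 1 (accelerating): v₀ = 0 m/s, a = 2.4 m/s².
v = v₀ + at → t = (2 − 0) / 2.4 = 0.833 s
v² = v₀² + 2aΔx → Δx = (2² − 0²)/(2·2.4) = 0.833 m

Phase 2 (constant speed): v₀ = 2.00 m/s, a = 0 m/s².
Constant speed: t = d/v = 59/2.00 = 29.5 s

Phase 3 (decelerating): v₀ = 2.00 m/s, a = -0.7 m/s².
v = v₀ + at → t = (0 − 2.00) / -0.7 = 2.86 s
v² = v₀² + 2aΔx → Δx = (0² − 2.00²)/(2·-0.7) = 2.86 m
Total time = 0.833 + 29.5 + 2.86 = 33.2 s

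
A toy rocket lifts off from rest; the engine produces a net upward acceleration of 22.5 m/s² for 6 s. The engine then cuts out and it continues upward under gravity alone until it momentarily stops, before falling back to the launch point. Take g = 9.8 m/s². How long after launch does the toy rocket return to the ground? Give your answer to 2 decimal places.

Phase 1 (powered ascent): v₀ = 0 m/s, a = 22.5 m/s².
v = v₀ + at = 0 + (22.5)(6) = 135 m/s
Δx = v₀t + ½at² = 0·6 + 0.5·22.5·6² = 405 m

Phase 2 (coasting upward): v₀ = 135 m/s, a = -9.8 m/s².
v = v₀ + at → t = (0 − 135) / -9.8 = 13.8 s
v² = v₀² + 2aΔx → Δx = (0² − 135²)/(2·-9.8) = 930 m

Phase 3 (free fall): v₀ = 0 m/s, a = -9.8 m/s².
Falls 1330 m from rest: t = √(2·1330/9.8) = 16.5 s; v = g·t = 162 m/s.
Total time = 6.00 + 13.8 + 16.5 = 36.3 s

36.28 s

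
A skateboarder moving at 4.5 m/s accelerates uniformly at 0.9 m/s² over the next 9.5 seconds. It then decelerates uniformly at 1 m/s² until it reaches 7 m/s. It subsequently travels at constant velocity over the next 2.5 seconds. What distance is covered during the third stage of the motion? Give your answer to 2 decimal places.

17.50 m

Phase 1 (accelerating): v₀ = 4.50 m/s, a = 0.9 m/s².
v = v₀ + at = 4.50 + (0.9)(9.5) = 13.1 m/s
Δx = v₀t + ½at² = 4.50·9.5 + 0.5·0.9·9.5² = 83.4 m

Phase 2 (decelerating): v₀ = 13.1 m/s, a = -1 m/s².
v = v₀ + at → t = (7 − 13.1) / -1 = 6.05 s
v² = v₀² + 2aΔx → Δx = (7² − 13.1²)/(2·-1) = 60.7 m

Phase 3 (constant speed): v₀ = 7.00 m/s, a = 0 m/s².
v = v₀ + at = 7.00 + (0)(2.5) = 7.00 m/s
Δx = v₀t + ½at² = 7.00·2.5 + 0.5·0·2.5² = 17.5 m
Distance in phase 3 = 17.5 m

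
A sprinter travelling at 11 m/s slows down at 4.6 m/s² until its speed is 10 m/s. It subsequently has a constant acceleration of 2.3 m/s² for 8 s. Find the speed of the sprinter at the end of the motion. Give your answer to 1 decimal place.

Phase 1 (decelerating): v₀ = 11.0 m/s, a = -4.6 m/s².
v = v₀ + at → t = (10 − 11.0) / -4.6 = 0.217 s
v² = v₀² + 2aΔx → Δx = (10² − 11.0²)/(2·-4.6) = 2.28 m

Phase 2 (accelerating): v₀ = 10.0 m/s, a = 2.3 m/s².
v = v₀ + at = 10.0 + (2.3)(8) = 28.4 m/s
Δx = v₀t + ½at² = 10.0·8 + 0.5·2.3·8² = 154 m
Final speed = 28.4 m/s

28.4 m/s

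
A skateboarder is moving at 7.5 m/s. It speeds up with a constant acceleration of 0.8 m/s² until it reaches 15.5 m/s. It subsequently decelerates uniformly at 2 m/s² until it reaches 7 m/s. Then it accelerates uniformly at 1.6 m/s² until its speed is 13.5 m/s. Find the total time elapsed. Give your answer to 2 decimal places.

Phase 1 (accelerating): v₀ = 7.50 m/s, a = 0.8 m/s².
v = v₀ + at → t = (15.5 − 7.50) / 0.8 = 10.0 s
v² = v₀² + 2aΔx → Δx = (15.5² − 7.50²)/(2·0.8) = 115 m

Phase 2 (decelerating): v₀ = 15.5 m/s, a = -2 m/s².
v = v₀ + at → t = (7 − 15.5) / -2 = 4.25 s
v² = v₀² + 2aΔx → Δx = (7² − 15.5²)/(2·-2) = 47.8 m

Phase 3 (accelerating): v₀ = 7.00 m/s, a = 1.6 m/s².
v = v₀ + at → t = (13.5 − 7.00) / 1.6 = 4.06 s
v² = v₀² + 2aΔx → Δx = (13.5² − 7.00²)/(2·1.6) = 41.6 m
Total time = 10.0 + 4.25 + 4.06 = 18.3 s

18.31 s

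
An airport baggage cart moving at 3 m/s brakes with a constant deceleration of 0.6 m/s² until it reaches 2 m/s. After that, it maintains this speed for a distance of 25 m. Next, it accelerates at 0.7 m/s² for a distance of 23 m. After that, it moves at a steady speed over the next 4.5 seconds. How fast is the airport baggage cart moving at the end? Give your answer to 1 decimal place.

Phase 1 (decelerating): v₀ = 3.00 m/s, a = -0.6 m/s².
v = v₀ + at → t = (2 − 3.00) / -0.6 = 1.67 s
v² = v₀² + 2aΔx → Δx = (2² − 3.00²)/(2·-0.6) = 4.17 m

Phase 2 (constant speed): v₀ = 2.00 m/s, a = 0 m/s².
Constant speed: t = d/v = 25/2.00 = 12.5 s

Phase 3 (accelerating): v₀ = 2.00 m/s, a = 0.7 m/s².
v² = v₀² + 2aΔx = 2.00² + 2·0.7·23 = 36.2 → v = 6.02 m/s
t = (v − v₀)/a = (6.02 − 2.00)/0.7 = 5.74 s

Phase 4 (constant speed): v₀ = 6.02 m/s, a = 0 m/s².
v = v₀ + at = 6.02 + (0)(4.5) = 6.02 m/s
Δx = v₀t + ½at² = 6.02·4.5 + 0.5·0·4.5² = 27.1 m
Final speed = 6.02 m/s

6.0 m/s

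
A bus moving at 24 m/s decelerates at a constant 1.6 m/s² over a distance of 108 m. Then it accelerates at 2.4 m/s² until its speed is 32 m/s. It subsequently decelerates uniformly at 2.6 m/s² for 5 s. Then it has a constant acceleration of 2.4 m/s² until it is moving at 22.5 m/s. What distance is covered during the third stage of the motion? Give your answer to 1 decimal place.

Phase 1 (decelerating): v₀ = 24.0 m/s, a = -1.6 m/s².
v² = v₀² + 2aΔx = 24.0² + 2·-1.6·108 = 230 → v = 15.2 m/s
t = (v − v₀)/a = (15.2 − 24.0)/-1.6 = 5.51 s

Phase 2 (accelerating): v₀ = 15.2 m/s, a = 2.4 m/s².
v = v₀ + at → t = (32 − 15.2) / 2.4 = 7.01 s
v² = v₀² + 2aΔx → Δx = (32² − 15.2²)/(2·2.4) = 165 m

Phase 3 (decelerating): v₀ = 32.0 m/s, a = -2.6 m/s².
v = v₀ + at = 32.0 + (-2.6)(5) = 19.0 m/s
Δx = v₀t + ½at² = 32.0·5 + 0.5·-2.6·5² = 128 m
Distance in phase 3 = 128 m

127.5 m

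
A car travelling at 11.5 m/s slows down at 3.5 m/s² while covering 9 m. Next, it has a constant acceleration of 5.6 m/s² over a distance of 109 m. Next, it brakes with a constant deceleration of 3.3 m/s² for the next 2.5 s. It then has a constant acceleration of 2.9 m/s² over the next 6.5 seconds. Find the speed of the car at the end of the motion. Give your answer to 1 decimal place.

46.5 m/s

Phase 1 (decelerating): v₀ = 11.5 m/s, a = -3.5 m/s².
v² = v₀² + 2aΔx = 11.5² + 2·-3.5·9 = 69.2 → v = 8.32 m/s
t = (v − v₀)/a = (8.32 − 11.5)/-3.5 = 0.908 s

Phase 2 (accelerating): v₀ = 8.32 m/s, a = 5.6 m/s².
v² = v₀² + 2aΔx = 8.32² + 2·5.6·109 = 1290 → v = 35.9 m/s
t = (v − v₀)/a = (35.9 − 8.32)/5.6 = 4.93 s

Phase 3 (decelerating): v₀ = 35.9 m/s, a = -3.3 m/s².
v = v₀ + at = 35.9 + (-3.3)(2.5) = 27.7 m/s
Δx = v₀t + ½at² = 35.9·2.5 + 0.5·-3.3·2.5² = 79.5 m

Phase 4 (accelerating): v₀ = 27.7 m/s, a = 2.9 m/s².
v = v₀ + at = 27.7 + (2.9)(6.5) = 46.5 m/s
Δx = v₀t + ½at² = 27.7·6.5 + 0.5·2.9·6.5² = 241 m
Final speed = 46.5 m/s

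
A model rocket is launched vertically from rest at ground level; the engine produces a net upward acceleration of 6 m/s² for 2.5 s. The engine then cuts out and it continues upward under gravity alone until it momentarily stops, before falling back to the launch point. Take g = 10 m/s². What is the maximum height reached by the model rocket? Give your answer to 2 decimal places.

Phase 1 (powered ascent): v₀ = 0 m/s, a = 6 m/s².
v = v₀ + at = 0 + (6)(2.5) = 15.0 m/s
Δx = v₀t + ½at² = 0·2.5 + 0.5·6·2.5² = 18.8 m

Phase 2 (coasting upward): v₀ = 15.0 m/s, a = -10 m/s².
v = v₀ + at → t = (0 − 15.0) / -10 = 1.50 s
v² = v₀² + 2aΔx → Δx = (0² − 15.0²)/(2·-10) = 11.2 m
Maximum height = 18.8 + 11.2 = 30.0 m

30.00 m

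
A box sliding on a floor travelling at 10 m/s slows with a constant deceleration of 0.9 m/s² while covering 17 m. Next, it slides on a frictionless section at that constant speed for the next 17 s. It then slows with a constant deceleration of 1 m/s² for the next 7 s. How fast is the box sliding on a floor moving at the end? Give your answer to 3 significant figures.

Phase 1 (decelerating): v₀ = 10.0 m/s, a = -0.9 m/s².
v² = v₀² + 2aΔx = 10.0² + 2·-0.9·17 = 69.4 → v = 8.33 m/s
t = (v − v₀)/a = (8.33 − 10.0)/-0.9 = 1.85 s

Phase 2 (constant speed): v₀ = 8.33 m/s, a = 0 m/s².
v = v₀ + at = 8.33 + (0)(17) = 8.33 m/s
Δx = v₀t + ½at² = 8.33·17 + 0.5·0·17² = 142 m

Phase 3 (decelerating): v₀ = 8.33 m/s, a = -1 m/s².
v = v₀ + at = 8.33 + (-1)(7) = 1.33 m/s
Δx = v₀t + ½at² = 8.33·7 + 0.5·-1·7² = 33.8 m
Final speed = 1.33 m/s

1.33 m/s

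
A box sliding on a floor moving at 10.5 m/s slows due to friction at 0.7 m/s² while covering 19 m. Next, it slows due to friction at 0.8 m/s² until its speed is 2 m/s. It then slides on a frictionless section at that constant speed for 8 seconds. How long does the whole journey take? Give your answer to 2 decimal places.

Phase 1 (decelerating): v₀ = 10.5 m/s, a = -0.7 m/s².
v² = v₀² + 2aΔx = 10.5² + 2·-0.7·19 = 83.7 → v = 9.15 m/s
t = (v − v₀)/a = (9.15 − 10.5)/-0.7 = 1.93 s

Phase 2 (decelerating): v₀ = 9.15 m/s, a = -0.8 m/s².
v = v₀ + at → t = (2 − 9.15) / -0.8 = 8.93 s
v² = v₀² + 2aΔx → Δx = (2² − 9.15²)/(2·-0.8) = 49.8 m

Phase 3 (constant speed): v₀ = 2.00 m/s, a = 0 m/s².
v = v₀ + at = 2.00 + (0)(8) = 2.00 m/s
Δx = v₀t + ½at² = 2.00·8 + 0.5·0·8² = 16.0 m
Total time = 1.93 + 8.93 + 8.00 = 18.9 s

18.87 s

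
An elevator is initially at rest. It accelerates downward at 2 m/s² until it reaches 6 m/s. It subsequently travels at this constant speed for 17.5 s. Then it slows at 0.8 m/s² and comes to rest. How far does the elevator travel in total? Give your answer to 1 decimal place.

136.5 m

Phase 1 (accelerating): v₀ = 0 m/s, a = 2 m/s².
v = v₀ + at → t = (6 − 0) / 2 = 3.00 s
v² = v₀² + 2aΔx → Δx = (6² − 0²)/(2·2) = 9.00 m

Phase 2 (constant speed): v₀ = 6.00 m/s, a = 0 m/s².
v = v₀ + at = 6.00 + (0)(17.5) = 6.00 m/s
Δx = v₀t + ½at² = 6.00·17.5 + 0.5·0·17.5² = 105 m

Phase 3 (decelerating): v₀ = 6.00 m/s, a = -0.8 m/s².
v = v₀ + at → t = (0 − 6.00) / -0.8 = 7.50 s
v² = v₀² + 2aΔx → Δx = (0² − 6.00²)/(2·-0.8) = 22.5 m
Total distance = 9.00 + 105 + 22.5 = 136 m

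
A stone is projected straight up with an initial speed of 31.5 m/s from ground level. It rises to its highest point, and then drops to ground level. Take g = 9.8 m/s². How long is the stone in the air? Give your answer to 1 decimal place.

6.4 s

Phase 1 (rising): v₀ = 31.5 m/s, a = -9.8 m/s².
v = v₀ + at → t = (0 − 31.5) / -9.8 = 3.21 s
v² = v₀² + 2aΔx → Δx = (0² − 31.5²)/(2·-9.8) = 50.6 m

Phase 2 (falling): v₀ = 0 m/s, a = -9.8 m/s².
Falls 50.6 m from rest: t = √(2·50.6/9.8) = 3.21 s; v = g·t = 31.5 m/s.
Total time = 3.21 + 3.21 = 6.43 s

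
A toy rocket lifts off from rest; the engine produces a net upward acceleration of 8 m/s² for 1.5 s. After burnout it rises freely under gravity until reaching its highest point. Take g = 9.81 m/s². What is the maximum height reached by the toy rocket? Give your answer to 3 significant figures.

Phase 1 (powered ascent): v₀ = 0 m/s, a = 8 m/s².
v = v₀ + at = 0 + (8)(1.5) = 12.0 m/s
Δx = v₀t + ½at² = 0·1.5 + 0.5·8·1.5² = 9.00 m

Phase 2 (coasting upward): v₀ = 12.0 m/s, a = -9.81 m/s².
v = v₀ + at → t = (0 − 12.0) / -9.81 = 1.22 s
v² = v₀² + 2aΔx → Δx = (0² − 12.0²)/(2·-9.81) = 7.34 m
Maximum height = 9.00 + 7.34 = 16.3 m

16.3 m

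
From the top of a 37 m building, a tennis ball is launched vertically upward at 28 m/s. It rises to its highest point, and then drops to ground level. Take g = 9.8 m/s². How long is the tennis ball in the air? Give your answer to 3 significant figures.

Phase 1 (rising): v₀ = 28.0 m/s, a = -9.8 m/s².
v = v₀ + at → t = (0 − 28.0) / -9.8 = 2.86 s
v² = v₀² + 2aΔx → Δx = (0² − 28.0²)/(2·-9.8) = 40.0 m

Phase 2 (falling): v₀ = 0 m/s, a = -9.8 m/s².
Falls 77.0 m from rest: t = √(2·77.0/9.8) = 3.96 s; v = g·t = 38.8 m/s.
Total time = 2.86 + 3.96 = 6.82 s

6.82 s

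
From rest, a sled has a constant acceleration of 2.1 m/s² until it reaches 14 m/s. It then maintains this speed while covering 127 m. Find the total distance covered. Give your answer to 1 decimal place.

173.7 m

Phase 1 (accelerating): v₀ = 0 m/s, a = 2.1 m/s².
v = v₀ + at → t = (14 − 0) / 2.1 = 6.67 s
v² = v₀² + 2aΔx → Δx = (14² − 0²)/(2·2.1) = 46.7 m

Phase 2 (constant speed): v₀ = 14.0 m/s, a = 0 m/s².
Constant speed: t = d/v = 127/14.0 = 9.07 s
Total distance = 46.7 + 127 = 174 m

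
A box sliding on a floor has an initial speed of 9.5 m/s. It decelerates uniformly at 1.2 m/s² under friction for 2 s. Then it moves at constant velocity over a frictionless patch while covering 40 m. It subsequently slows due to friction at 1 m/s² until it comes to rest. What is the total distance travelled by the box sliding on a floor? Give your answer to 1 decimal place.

Phase 1 (decelerating): v₀ = 9.50 m/s, a = -1.2 m/s².
v = v₀ + at = 9.50 + (-1.2)(2) = 7.10 m/s
Δx = v₀t + ½at² = 9.50·2 + 0.5·-1.2·2² = 16.6 m

Phase 2 (constant speed): v₀ = 7.10 m/s, a = 0 m/s².
Constant speed: t = d/v = 40/7.10 = 5.63 s

Phase 3 (decelerating): v₀ = 7.10 m/s, a = -1 m/s².
v = v₀ + at → t = (0 − 7.10) / -1 = 7.10 s
v² = v₀² + 2aΔx → Δx = (0² − 7.10²)/(2·-1) = 25.2 m
Total distance = 16.6 + 40.0 + 25.2 = 81.8 m

81.8 m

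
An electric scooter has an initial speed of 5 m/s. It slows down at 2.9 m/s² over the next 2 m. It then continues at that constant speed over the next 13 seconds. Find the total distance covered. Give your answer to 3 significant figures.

Phase 1 (decelerating): v₀ = 5.00 m/s, a = -2.9 m/s².
v² = v₀² + 2aΔx = 5.00² + 2·-2.9·2 = 13.4 → v = 3.66 m/s
t = (v − v₀)/a = (3.66 − 5.00)/-2.9 = 0.462 s

Phase 2 (constant speed): v₀ = 3.66 m/s, a = 0 m/s².
v = v₀ + at = 3.66 + (0)(13) = 3.66 m/s
Δx = v₀t + ½at² = 3.66·13 + 0.5·0·13² = 47.6 m
Total distance = 2.00 + 47.6 = 49.6 m

49.6 m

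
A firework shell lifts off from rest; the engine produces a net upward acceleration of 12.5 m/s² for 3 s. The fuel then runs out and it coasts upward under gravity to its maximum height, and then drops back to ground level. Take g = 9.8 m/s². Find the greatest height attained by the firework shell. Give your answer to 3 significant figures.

128 m

Phase 1 (powered ascent): v₀ = 0 m/s, a = 12.5 m/s².
v = v₀ + at = 0 + (12.5)(3) = 37.5 m/s
Δx = v₀t + ½at² = 0·3 + 0.5·12.5·3² = 56.2 m

Phase 2 (coasting upward): v₀ = 37.5 m/s, a = -9.8 m/s².
v = v₀ + at → t = (0 − 37.5) / -9.8 = 3.83 s
v² = v₀² + 2aΔx → Δx = (0² − 37.5²)/(2·-9.8) = 71.7 m
Maximum height = 56.2 + 71.7 = 128 m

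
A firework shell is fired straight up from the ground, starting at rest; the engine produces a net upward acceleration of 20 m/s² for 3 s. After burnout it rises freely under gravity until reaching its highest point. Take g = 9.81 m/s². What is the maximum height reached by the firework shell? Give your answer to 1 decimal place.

Phase 1 (powered ascent): v₀ = 0 m/s, a = 20 m/s².
v = v₀ + at = 0 + (20)(3) = 60.0 m/s
Δx = v₀t + ½at² = 0·3 + 0.5·20·3² = 90.0 m

Phase 2 (coasting upward): v₀ = 60.0 m/s, a = -9.81 m/s².
v = v₀ + at → t = (0 − 60.0) / -9.81 = 6.12 s
v² = v₀² + 2aΔx → Δx = (0² − 60.0²)/(2·-9.81) = 183 m
Maximum height = 90.0 + 183 = 273 m

273.5 m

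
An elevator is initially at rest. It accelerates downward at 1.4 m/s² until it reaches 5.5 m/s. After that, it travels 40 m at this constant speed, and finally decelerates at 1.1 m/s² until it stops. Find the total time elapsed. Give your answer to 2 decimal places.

Phase 1 (accelerating): v₀ = 0 m/s, a = 1.4 m/s².
v = v₀ + at → t = (5.5 − 0) / 1.4 = 3.93 s
v² = v₀² + 2aΔx → Δx = (5.5² − 0²)/(2·1.4) = 10.8 m

Phase 2 (constant speed): v₀ = 5.50 m/s, a = 0 m/s².
Constant speed: t = d/v = 40/5.50 = 7.27 s

Phase 3 (decelerating): v₀ = 5.50 m/s, a = -1.1 m/s².
v = v₀ + at → t = (0 − 5.50) / -1.1 = 5.00 s
v² = v₀² + 2aΔx → Δx = (0² − 5.50²)/(2·-1.1) = 13.7 m
Total time = 3.93 + 7.27 + 5.00 = 16.2 s

16.20 s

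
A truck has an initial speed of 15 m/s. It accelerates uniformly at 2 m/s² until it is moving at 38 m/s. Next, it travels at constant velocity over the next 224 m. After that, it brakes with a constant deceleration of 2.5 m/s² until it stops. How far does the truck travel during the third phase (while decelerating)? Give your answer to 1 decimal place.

288.8 m

Phase 1 (accelerating): v₀ = 15.0 m/s, a = 2 m/s².
v = v₀ + at → t = (38 − 15.0) / 2 = 11.5 s
v² = v₀² + 2aΔx → Δx = (38² − 15.0²)/(2·2) = 305 m

Phase 2 (constant speed): v₀ = 38.0 m/s, a = 0 m/s².
Constant speed: t = d/v = 224/38.0 = 5.89 s

Phase 3 (decelerating): v₀ = 38.0 m/s, a = -2.5 m/s².
v = v₀ + at → t = (0 − 38.0) / -2.5 = 15.2 s
v² = v₀² + 2aΔx → Δx = (0² − 38.0²)/(2·-2.5) = 289 m
Distance in phase 3 = 289 m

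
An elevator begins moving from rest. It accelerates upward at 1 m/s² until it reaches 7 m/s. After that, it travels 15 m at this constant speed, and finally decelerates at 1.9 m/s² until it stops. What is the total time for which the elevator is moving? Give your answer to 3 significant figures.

12.8 s

Phase 1 (accelerating): v₀ = 0 m/s, a = 1 m/s².
v = v₀ + at → t = (7 − 0) / 1 = 7.00 s
v² = v₀² + 2aΔx → Δx = (7² − 0²)/(2·1) = 24.5 m

Phase 2 (constant speed): v₀ = 7.00 m/s, a = 0 m/s².
Constant speed: t = d/v = 15/7.00 = 2.14 s

Phase 3 (decelerating): v₀ = 7.00 m/s, a = -1.9 m/s².
v = v₀ + at → t = (0 − 7.00) / -1.9 = 3.68 s
v² = v₀² + 2aΔx → Δx = (0² − 7.00²)/(2·-1.9) = 12.9 m
Total time = 7.00 + 2.14 + 3.68 = 12.8 s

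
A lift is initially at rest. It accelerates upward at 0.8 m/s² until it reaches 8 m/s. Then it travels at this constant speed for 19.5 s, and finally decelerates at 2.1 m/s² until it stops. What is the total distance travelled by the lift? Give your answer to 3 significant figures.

211 m

Phase 1 (accelerating): v₀ = 0 m/s, a = 0.8 m/s².
v = v₀ + at → t = (8 − 0) / 0.8 = 10.0 s
v² = v₀² + 2aΔx → Δx = (8² − 0²)/(2·0.8) = 40.0 m

Phase 2 (constant speed): v₀ = 8.00 m/s, a = 0 m/s².
v = v₀ + at = 8.00 + (0)(19.5) = 8.00 m/s
Δx = v₀t + ½at² = 8.00·19.5 + 0.5·0·19.5² = 156 m

Phase 3 (decelerating): v₀ = 8.00 m/s, a = -2.1 m/s².
v = v₀ + at → t = (0 − 8.00) / -2.1 = 3.81 s
v² = v₀² + 2aΔx → Δx = (0² − 8.00²)/(2·-2.1) = 15.2 m
Total distance = 40.0 + 156 + 15.2 = 211 m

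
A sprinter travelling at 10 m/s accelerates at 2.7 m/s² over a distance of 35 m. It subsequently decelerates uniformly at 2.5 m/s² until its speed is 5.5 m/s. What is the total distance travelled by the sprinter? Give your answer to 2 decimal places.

Phase 1 (accelerating): v₀ = 10.0 m/s, a = 2.7 m/s².
v² = v₀² + 2aΔx = 10.0² + 2·2.7·35 = 289 → v = 17.0 m/s
t = (v − v₀)/a = (17.0 − 10.0)/2.7 = 2.59 s

Phase 2 (decelerating): v₀ = 17.0 m/s, a = -2.5 m/s².
v = v₀ + at → t = (5.5 − 17.0) / -2.5 = 4.60 s
v² = v₀² + 2aΔx → Δx = (5.5² − 17.0²)/(2·-2.5) = 51.8 m
Total distance = 35.0 + 51.8 = 86.8 m

86.75 m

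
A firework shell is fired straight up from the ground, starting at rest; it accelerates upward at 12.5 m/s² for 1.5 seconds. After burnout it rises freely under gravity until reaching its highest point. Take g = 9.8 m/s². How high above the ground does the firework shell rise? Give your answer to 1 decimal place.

Phase 1 (powered ascent): v₀ = 0 m/s, a = 12.5 m/s².
v = v₀ + at = 0 + (12.5)(1.5) = 18.8 m/s
Δx = v₀t + ½at² = 0·1.5 + 0.5·12.5·1.5² = 14.1 m

Phase 2 (coasting upward): v₀ = 18.8 m/s, a = -9.8 m/s².
v = v₀ + at → t = (0 − 18.8) / -9.8 = 1.91 s
v² = v₀² + 2aΔx → Δx = (0² − 18.8²)/(2·-9.8) = 17.9 m
Maximum height = 14.1 + 17.9 = 32.0 m

32.0 m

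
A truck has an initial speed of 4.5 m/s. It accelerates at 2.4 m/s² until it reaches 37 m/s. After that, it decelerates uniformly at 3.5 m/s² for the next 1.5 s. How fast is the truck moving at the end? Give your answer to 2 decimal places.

31.75 m/s

Phase 1 (accelerating): v₀ = 4.50 m/s, a = 2.4 m/s².
v = v₀ + at → t = (37 − 4.50) / 2.4 = 13.5 s
v² = v₀² + 2aΔx → Δx = (37² − 4.50²)/(2·2.4) = 281 m

Phase 2 (decelerating): v₀ = 37.0 m/s, a = -3.5 m/s².
v = v₀ + at = 37.0 + (-3.5)(1.5) = 31.8 m/s
Δx = v₀t + ½at² = 37.0·1.5 + 0.5·-3.5·1.5² = 51.6 m
Final speed = 31.8 m/s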